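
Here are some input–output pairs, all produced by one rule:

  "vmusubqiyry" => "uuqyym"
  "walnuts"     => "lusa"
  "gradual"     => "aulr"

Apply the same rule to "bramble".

aber

What's happening: move the first 2 characters to the end (rotate left by 2), then keep every other character starting from the first (positions 1st, 3rd, 5th, ...).
"bramble" → "amblebr" → "aber".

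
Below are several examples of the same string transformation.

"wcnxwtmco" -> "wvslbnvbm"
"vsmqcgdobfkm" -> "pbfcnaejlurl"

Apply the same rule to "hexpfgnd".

The transformation: move the first 3 characters to the end (rotate left by 3), then shift every letter 1 place backward in the alphabet (wrapping around).
On "hexpfgnd": the first step gives "pfgndhex", and the second then gives "oefmcgdw".

oefmcgdw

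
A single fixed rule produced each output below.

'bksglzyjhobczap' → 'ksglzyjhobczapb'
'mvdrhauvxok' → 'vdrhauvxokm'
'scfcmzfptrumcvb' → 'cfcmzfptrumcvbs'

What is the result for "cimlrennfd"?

Each output is the input with this applied: move the first character to the end.
For "cimlrennfd" the result is "imlrennfdc".

imlrennfdc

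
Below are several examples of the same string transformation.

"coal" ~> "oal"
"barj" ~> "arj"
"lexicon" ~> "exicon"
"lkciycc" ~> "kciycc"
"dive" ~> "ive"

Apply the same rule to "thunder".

What's happening: delete the first character.
For "thunder" the result is "hunder".

hunder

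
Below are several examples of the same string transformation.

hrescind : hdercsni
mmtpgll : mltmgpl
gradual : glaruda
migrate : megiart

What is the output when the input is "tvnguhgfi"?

Rule — move the last character to the front, then swap each adjacent pair of characters (1↔2, 3↔4, ...).
Applying that to "tvnguhgfi" gives "tinvugghf".

tinvugghf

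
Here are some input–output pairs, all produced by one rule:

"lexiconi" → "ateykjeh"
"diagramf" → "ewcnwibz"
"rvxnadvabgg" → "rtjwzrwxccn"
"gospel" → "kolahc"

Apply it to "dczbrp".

yvxnlz

The pattern: move the first character to the end, then shift every letter 4 places backward in the alphabet (wrapping around).
For "dczbrp", step one produces "czbrpd"; step two turns that into "yvxnlz".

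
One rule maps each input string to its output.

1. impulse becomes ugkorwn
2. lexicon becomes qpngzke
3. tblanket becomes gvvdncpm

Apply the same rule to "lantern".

tpncpvg

Rule — shift every letter 2 places forward in the alphabet (wrapping around), then move the last 2 characters to the front (rotate right by 2).
On "lantern": the first step gives "ncpvgtp", and the second then gives "tpncpvg".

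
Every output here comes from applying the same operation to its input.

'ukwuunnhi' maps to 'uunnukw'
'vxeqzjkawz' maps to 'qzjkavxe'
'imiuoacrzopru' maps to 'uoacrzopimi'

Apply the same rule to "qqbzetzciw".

Looking at the pairs, the operation is to delete the last 2 characters, then move the first 3 characters to the end (rotate left by 3).
Applying both steps to "qqbzetzciw": "qqbzetzc", then "zetzcqqb".

zetzcqqb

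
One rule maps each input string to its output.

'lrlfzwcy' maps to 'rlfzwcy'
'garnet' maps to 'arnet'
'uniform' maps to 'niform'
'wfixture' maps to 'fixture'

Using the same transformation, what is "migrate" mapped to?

igrate

Looking at the pairs, the operation is to delete the first character.
On "migrate" that produces "igrate".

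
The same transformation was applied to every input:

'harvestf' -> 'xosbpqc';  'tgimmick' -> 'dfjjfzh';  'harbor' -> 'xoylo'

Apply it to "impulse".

The transformation: shift every letter 3 places backward in the alphabet (wrapping around), then delete the first character.
On "impulse": the first step gives "fjmripb", and the second then gives "jmripb".

jmripb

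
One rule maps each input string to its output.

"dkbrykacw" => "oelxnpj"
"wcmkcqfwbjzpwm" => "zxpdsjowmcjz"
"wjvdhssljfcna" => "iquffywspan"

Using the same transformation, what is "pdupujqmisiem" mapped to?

The pattern: shift every letter 13 places forward in the alphabet (wrapping around) — i.e. ROT13, then delete the first 2 characters.
Working it through for "pdupujqmisiem": intermediate "cqhchwdzvfvrz", final "hchwdzvfvrz".

hchwdzvfvrz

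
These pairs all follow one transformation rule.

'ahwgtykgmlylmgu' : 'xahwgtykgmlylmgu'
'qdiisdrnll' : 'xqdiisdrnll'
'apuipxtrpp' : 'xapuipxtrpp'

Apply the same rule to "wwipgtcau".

xwwipgtcau

Each output is the input with this applied: prepend "x".
Applying that to "wwipgtcau" gives "xwwipgtcau".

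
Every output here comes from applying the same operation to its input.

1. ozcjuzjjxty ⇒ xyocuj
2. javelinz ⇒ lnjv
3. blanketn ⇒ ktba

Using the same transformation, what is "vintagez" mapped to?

The rule is to keep every other character starting from the first (positions 1st, 3rd, 5th, ...), then move the last 2 characters to the front (rotate right by 2).
For "vintagez", step one produces "vnae"; step two turns that into "aevn".

aevn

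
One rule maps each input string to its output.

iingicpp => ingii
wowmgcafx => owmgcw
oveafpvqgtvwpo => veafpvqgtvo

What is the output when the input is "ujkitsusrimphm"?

jkitsusrimu

The pattern: delete the last 3 characters, then move the first character to the end.
Applying both steps to "ujkitsusrimphm": "ujkitsusrim", then "jkitsusrimu".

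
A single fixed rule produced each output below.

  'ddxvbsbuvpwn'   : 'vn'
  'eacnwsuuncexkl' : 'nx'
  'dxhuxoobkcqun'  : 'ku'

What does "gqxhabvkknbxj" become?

What's happening: keep one character in every 3, starting at position 3 (positions 3rd, 6th, 9th, ...), then keep only the last 2 characters.
"gqxhabvkknbxj" → "xbkx" → "kx".

kx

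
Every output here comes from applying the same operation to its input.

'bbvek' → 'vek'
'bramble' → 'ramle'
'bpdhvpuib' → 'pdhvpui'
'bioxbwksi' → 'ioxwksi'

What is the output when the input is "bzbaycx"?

zaycx

The pattern: remove every "b".
Doing the same to "bzbaycx": "zaycx".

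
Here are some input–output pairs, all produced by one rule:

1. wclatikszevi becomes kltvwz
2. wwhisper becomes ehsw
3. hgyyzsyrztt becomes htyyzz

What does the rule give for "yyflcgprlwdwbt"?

bcdflpy

The rule is to keep every other character starting from the first (positions 1st, 3rd, 5th, ...), then sort the characters into alphabetical order.
Doing the same to "yyflcgprlwdwbt": "bcdflpy".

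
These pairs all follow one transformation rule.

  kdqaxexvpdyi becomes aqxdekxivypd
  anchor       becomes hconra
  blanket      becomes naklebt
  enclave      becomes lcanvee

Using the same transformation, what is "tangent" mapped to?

The pattern: move the first 3 characters to the end (rotate left by 3), then take characters alternately from the front and the back (1st, last, 2nd, 2nd-last, ...).
Applying that to "tangent" gives "gneantt".
(Check on "anchor": → "horanc" → "hconra" ✓)

gneantt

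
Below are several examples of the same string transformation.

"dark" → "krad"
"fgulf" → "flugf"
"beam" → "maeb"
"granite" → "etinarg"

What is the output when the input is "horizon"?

What's happening: reverse the string.
"horizon" → "noziroh".

noziroh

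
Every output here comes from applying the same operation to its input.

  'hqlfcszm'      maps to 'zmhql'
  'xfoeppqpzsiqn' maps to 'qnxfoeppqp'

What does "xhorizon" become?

onxho

The transformation: move the last 2 characters to the front (rotate right by 2), then delete the last 3 characters.
Starting from "xhorizon": after the first operation, "onxhoriz"; after the second, "onxho".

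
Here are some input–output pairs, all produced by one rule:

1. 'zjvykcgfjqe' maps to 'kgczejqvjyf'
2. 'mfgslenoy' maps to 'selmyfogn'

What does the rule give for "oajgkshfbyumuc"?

bhfocaujmgukys

The pattern: take characters alternately from the front and the back (1st, last, 2nd, 2nd-last, ...), then move the last 3 characters to the front (rotate right by 3).
Starting from "oajgkshfbyumuc": after the first operation, "ocaujmgukysbhf"; after the second, "bhfocaujmgukys".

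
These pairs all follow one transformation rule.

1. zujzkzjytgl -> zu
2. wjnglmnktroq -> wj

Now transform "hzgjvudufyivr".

What's happening: keep only the first 2 characters.
Doing the same to "hzgjvudufyivr": "hz".

hz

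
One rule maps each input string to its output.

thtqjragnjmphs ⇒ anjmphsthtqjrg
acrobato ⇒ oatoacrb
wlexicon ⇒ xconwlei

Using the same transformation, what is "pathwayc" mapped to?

Looking at the pairs, the operation is to swap the front and back halves of the string, then swap the first and last characters.
Applying both steps to "pathwayc": "waycpath", then "haycpatw".
(Check on "thtqjragnjmphs": → "gnjmphsthtqjra" → "anjmphsthtqjrg" ✓)

haycpatw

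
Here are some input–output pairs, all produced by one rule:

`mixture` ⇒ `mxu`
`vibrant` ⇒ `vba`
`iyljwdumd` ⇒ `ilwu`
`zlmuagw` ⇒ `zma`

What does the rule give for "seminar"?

smn

The pattern: move the last character to the front, then keep every other character starting from the second (positions 2nd, 4th, 6th, ...).
On "seminar": the first step gives "rsemina", and the second then gives "smn".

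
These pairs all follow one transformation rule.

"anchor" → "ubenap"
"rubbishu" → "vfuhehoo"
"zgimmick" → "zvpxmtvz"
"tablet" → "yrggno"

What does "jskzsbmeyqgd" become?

Rule — swap the front and back halves of the string, then shift every letter 13 places forward in the alphabet (wrapping around) — i.e. ROT13.
Working it through for "jskzsbmeyqgd": intermediate "meyqgdjskzsb", final "zrldtqwfxmfo".
(Check on "anchor": → "horanc" → "ubenap" ✓)

zrldtqwfxmfo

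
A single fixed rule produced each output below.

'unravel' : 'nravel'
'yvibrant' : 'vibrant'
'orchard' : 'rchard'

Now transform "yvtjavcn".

The rule is to delete the first character.
Applying that to "yvtjavcn" gives "vtjavcn".

vtjavcn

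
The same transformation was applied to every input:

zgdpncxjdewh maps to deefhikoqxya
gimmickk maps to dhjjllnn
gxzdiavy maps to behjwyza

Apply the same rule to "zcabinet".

bcdfjoua

The transformation: sort the characters into alphabetical order, then shift every letter 1 place forward in the alphabet (wrapping around).
Applying both steps to "zcabinet": "abceintz", then "bcdfjoua".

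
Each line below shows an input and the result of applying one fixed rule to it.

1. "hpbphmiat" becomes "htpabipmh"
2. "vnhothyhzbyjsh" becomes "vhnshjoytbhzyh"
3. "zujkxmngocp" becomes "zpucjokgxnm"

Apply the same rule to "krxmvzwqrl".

klrrxqmwvz

The transformation: take characters alternately from the front and the back (1st, last, 2nd, 2nd-last, ...).
Doing the same to "krxmvzwqrl": "klrrxqmwvz".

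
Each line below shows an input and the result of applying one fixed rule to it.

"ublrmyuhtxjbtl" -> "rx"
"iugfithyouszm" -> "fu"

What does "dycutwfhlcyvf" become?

uc

Rule — keep one character in every 3, starting at position 1 (positions 1st, 4th, 7th, ...), then keep every other character starting from the second (positions 2nd, 4th, 6th, ...).
On "dycutwfhlcyvf" that produces "uc".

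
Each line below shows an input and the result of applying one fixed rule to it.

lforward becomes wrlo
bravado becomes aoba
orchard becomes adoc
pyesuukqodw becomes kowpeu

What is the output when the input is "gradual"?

ulga

The transformation: keep every other character starting from the first (positions 1st, 3rd, 5th, ...), then swap the front and back halves of the string.
On "gradual": the first step gives "gaul", and the second then gives "ulga".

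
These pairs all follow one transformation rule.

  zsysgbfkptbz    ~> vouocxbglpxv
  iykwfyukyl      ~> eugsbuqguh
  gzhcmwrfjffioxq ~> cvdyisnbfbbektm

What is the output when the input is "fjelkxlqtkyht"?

Each output is the input with this applied: shift every letter 4 places backward in the alphabet (wrapping around).
On "fjelkxlqtkyht" that produces "bfahgthmpgudp".

bfahgthmpgudp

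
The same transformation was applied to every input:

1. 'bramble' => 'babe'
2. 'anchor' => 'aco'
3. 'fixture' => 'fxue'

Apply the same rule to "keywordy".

Rule — keep every other character starting from the first (positions 1st, 3rd, 5th, ...).
Applying that to "keywordy" gives "kyod".

kyod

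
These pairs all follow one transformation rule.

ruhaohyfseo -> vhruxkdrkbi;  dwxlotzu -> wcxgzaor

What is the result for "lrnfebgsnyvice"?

In each case the input is transformed by: shift every letter 3 places forward in the alphabet (wrapping around), then move the last 3 characters to the front (rotate right by 3).
So "lrnfebgsnyvice" becomes "lfhouqihejvqby".

lfhouqihejvqby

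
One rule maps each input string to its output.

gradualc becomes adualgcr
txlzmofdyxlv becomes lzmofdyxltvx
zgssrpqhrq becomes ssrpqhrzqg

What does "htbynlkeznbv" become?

bynlkeznbhvt

Looking at the pairs, the operation is to swap the first and last characters, then move the first 2 characters to the end (rotate left by 2).
Applying that to "htbynlkeznbv" gives "bynlkeznbhvt".
(Check on "zgssrpqhrq": → "qgssrpqhrz" → "ssrpqhrzqg" ✓)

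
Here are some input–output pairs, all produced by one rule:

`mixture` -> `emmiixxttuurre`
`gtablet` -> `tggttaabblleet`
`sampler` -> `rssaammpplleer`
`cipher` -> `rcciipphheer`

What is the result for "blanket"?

Each output is the input with this applied: double every character, then move the last character to the front.
Working it through for "blanket": intermediate "bbllaannkkeett", final "tbbllaannkkeet".

tbbllaannkkeet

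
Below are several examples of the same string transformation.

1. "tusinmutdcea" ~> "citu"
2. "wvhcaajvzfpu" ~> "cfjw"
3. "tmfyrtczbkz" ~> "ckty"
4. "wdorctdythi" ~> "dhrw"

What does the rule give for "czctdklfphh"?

In each case the input is transformed by: keep one character in every 3, starting at position 1 (positions 1st, 4th, 7th, ...), then sort the characters into alphabetical order.
Working it through for "czctdklfphh": intermediate "ctlh", final "chlt".

chlt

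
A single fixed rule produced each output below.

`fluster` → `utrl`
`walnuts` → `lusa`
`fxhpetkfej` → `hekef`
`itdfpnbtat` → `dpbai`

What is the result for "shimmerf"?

imrs

What's happening: move the first 2 characters to the end (rotate left by 2), then keep every other character starting from the first (positions 1st, 3rd, 5th, ...).
On "shimmerf": the first step gives "immerfsh", and the second then gives "imrs".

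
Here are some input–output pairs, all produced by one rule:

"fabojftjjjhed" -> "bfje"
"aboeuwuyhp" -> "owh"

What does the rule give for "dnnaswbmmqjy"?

nwmy

Each output is the input with this applied: keep one character in every 3, starting at position 3 (positions 3rd, 6th, 9th, ...).
Applying that to "dnnaswbmmqjy" gives "nwmy".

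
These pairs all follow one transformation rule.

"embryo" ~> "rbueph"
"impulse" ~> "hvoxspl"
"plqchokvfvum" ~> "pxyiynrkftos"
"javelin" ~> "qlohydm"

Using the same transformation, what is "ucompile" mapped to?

holsprfx

Rule — shift every letter 3 places forward in the alphabet (wrapping around), then reverse the string.
"ucompile" → "xfrpsloh" → "holsprfx".
(Check on "javelin": → "mdyholq" → "qlohydm" ✓)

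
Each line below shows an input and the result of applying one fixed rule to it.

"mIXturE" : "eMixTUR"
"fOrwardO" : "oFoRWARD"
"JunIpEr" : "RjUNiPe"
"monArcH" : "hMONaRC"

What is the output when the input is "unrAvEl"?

LUNRaVe

In each case the input is transformed by: move the last character to the front, then flip the case of every letter.
Starting from "unrAvEl": after the first operation, "lunrAvE"; after the second, "LUNRaVe".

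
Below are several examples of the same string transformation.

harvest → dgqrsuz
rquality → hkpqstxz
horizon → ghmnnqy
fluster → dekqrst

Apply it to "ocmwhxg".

bfglnvw

Each output is the input with this applied: shift every letter 1 place backward in the alphabet (wrapping around), then sort the characters into alphabetical order.
Applying that to "ocmwhxg" gives "bfglnvw".
(Check on "fluster": → "ektrsdq" → "dekqrst" ✓)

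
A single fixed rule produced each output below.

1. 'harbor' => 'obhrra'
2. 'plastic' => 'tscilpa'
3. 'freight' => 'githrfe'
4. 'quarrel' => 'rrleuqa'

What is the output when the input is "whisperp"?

The transformation: move the first 3 characters to the end (rotate left by 3), then swap each adjacent pair of characters (1↔2, 3↔4, ...).
Working it through for "whisperp": intermediate "sperpwhi", final "psrewpih".

psrewpih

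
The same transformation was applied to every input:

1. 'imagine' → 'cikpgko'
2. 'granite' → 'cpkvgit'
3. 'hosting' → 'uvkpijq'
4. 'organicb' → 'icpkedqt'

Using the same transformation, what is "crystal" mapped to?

auvcnet

The rule is to shift every letter 2 places forward in the alphabet (wrapping around), then move the first 2 characters to the end (rotate left by 2).
For "crystal", step one produces "etauvcn"; step two turns that into "auvcnet".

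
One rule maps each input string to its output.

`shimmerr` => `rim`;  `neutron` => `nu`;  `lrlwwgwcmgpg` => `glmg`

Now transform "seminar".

In each case the input is transformed by: take characters alternately from the front and the back (1st, last, 2nd, 2nd-last, ...), then keep one character in every 3, starting at position 2 (positions 2nd, 5th, 8th, ...).
Applying both steps to "seminar": "sreamni", then "rm".

rm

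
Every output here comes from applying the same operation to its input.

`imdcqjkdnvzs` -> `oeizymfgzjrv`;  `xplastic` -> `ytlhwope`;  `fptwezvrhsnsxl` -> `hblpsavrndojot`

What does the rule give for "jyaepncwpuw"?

The transformation: move the last character to the front, then shift every letter 4 places backward in the alphabet (wrapping around).
Applying both steps to "jyaepncwpuw": "wjyaepncwpu", then "sfuwaljyslq".

sfuwaljyslq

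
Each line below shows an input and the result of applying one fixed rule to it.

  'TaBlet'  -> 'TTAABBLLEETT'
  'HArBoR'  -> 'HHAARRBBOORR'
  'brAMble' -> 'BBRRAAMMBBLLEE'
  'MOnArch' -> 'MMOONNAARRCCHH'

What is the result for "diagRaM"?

DDIIAAGGRRAAMM

The pattern: double every character, then convert every letter to uppercase.
Working it through for "diagRaM": intermediate "ddiiaaggRRaaMM", final "DDIIAAGGRRAAMM".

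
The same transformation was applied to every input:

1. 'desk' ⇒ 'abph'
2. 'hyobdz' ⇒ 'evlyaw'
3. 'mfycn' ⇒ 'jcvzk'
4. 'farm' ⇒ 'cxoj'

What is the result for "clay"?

zixv

The pattern: shift every letter 3 places backward in the alphabet (wrapping around).
On "clay" that produces "zixv".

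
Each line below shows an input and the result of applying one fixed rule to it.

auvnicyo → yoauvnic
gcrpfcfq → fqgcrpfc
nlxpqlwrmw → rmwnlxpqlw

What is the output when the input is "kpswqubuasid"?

The transformation: move the first 2 characters to the end (rotate left by 2), then swap the front and back halves of the string.
On "kpswqubuasid": the first step gives "swqubuasidkp", and the second then gives "asidkpswqubu".

asidkpswqubu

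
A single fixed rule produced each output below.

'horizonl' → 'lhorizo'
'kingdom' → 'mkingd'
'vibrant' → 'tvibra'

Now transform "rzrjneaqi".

irzrjnea

The transformation: move the last character to the front, then delete the last character.
On "rzrjneaqi" that produces "irzrjnea".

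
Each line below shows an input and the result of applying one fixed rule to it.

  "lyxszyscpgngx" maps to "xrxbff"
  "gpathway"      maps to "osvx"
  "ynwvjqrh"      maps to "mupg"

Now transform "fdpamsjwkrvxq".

czrvqw

The pattern: keep every other character starting from the second (positions 2nd, 4th, 6th, ...), then shift every letter 1 place backward in the alphabet (wrapping around).
For "fdpamsjwkrvxq", step one produces "daswrx"; step two turns that into "czrvqw".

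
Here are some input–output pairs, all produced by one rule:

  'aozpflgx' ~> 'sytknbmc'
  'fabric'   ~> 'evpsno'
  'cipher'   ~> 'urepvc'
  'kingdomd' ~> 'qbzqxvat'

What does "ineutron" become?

In each case the input is transformed by: swap the front and back halves of the string, then shift every letter 13 places forward in the alphabet (wrapping around) — i.e. ROT13.
On "ineutron": the first step gives "tronineu", and the second then gives "gebavarh".
(Check on "fabric": → "ricfab" → "evpsno" ✓)

gebavarh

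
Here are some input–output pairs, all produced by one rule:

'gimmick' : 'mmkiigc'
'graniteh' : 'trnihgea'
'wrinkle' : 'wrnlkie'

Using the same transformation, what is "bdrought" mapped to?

Looking at the pairs, the operation is to sort the characters into reverse alphabetical order.
For "bdrought" the result is "utrohgdb".

utrohgdb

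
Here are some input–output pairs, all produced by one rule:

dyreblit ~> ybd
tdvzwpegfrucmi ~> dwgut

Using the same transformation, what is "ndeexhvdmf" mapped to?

What's happening: swap the first and last characters, then keep one character in every 3, starting at position 2 (positions 2nd, 5th, 8th, ...).
For "ndeexhvdmf", step one produces "fdeexhvdmn"; step two turns that into "dxd".

dxd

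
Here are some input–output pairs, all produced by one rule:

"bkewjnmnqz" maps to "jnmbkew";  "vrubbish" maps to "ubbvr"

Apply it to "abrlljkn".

In each case the input is transformed by: delete the last 3 characters, then move the last 3 characters to the front (rotate right by 3).
On "abrlljkn": the first step gives "abrll", and the second then gives "rllab".

rllab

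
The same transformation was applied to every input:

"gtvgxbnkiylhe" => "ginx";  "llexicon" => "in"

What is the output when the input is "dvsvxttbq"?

Rule — sort the characters into alphabetical order, then keep one character in every 3, starting at position 3 (positions 3rd, 6th, 9th, ...).
Working it through for "dvsvxttbq": intermediate "bdqsttvvx", final "qtx".

qtx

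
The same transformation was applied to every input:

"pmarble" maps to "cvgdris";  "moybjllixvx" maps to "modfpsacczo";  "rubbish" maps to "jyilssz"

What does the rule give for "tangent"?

ekkrexv

The transformation: move the last 2 characters to the front (rotate right by 2), then shift every letter 9 places backward in the alphabet (wrapping around).
Working it through for "tangent": intermediate "nttange", final "ekkrexv".
(Check on "moybjllixvx": → "vxmoybjllix" → "modfpsacczo" ✓)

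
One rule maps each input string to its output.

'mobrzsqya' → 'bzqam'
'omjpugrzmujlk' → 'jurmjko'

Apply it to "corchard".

Each output is the input with this applied: keep every other character starting from the first (positions 1st, 3rd, 5th, ...), then move the first character to the end.
Starting from "corchard": after the first operation, "crhr"; after the second, "rhrc".

rhrc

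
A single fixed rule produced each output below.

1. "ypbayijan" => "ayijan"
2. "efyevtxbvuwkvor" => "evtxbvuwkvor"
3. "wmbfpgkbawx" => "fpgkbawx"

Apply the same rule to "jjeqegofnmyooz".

What's happening: delete the first 3 characters.
Doing the same to "jjeqegofnmyooz": "qegofnmyooz".

qegofnmyooz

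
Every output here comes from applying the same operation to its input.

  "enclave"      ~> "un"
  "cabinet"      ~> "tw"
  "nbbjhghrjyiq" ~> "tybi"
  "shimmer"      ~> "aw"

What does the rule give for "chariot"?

In each case the input is transformed by: keep one character in every 3, starting at position 3 (positions 3rd, 6th, 9th, ...), then shift every letter 8 places backward in the alphabet (wrapping around).
Doing the same to "chariot": "sg".
(Check on "cabinet": → "be" → "tw" ✓)

sg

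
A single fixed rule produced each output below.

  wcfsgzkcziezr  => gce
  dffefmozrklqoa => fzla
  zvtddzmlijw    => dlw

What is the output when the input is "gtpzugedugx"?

The pattern: delete the first 3 characters, then keep one character in every 3, starting at position 2 (positions 2nd, 5th, 8th, ...).
"gtpzugedugx" → "zugedugx" → "udx".

udx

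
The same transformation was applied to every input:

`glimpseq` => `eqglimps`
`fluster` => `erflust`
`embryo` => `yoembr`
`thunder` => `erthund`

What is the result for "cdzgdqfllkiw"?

iwcdzgdqfllk

What's happening: move the last 2 characters to the front (rotate right by 2).
For "cdzgdqfllkiw" the result is "iwcdzgdqfllk".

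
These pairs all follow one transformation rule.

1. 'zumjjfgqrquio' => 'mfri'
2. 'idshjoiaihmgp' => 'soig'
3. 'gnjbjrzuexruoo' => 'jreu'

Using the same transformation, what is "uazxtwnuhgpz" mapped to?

zwhz

The transformation: keep one character in every 3, starting at position 3 (positions 3rd, 6th, 9th, ...).
Doing the same to "uazxtwnuhgpz": "zwhz".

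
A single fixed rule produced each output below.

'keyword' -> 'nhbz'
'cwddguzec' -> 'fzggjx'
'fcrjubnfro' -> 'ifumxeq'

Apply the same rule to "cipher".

The rule is to delete the last 3 characters, then shift every letter 3 places forward in the alphabet (wrapping around).
Working it through for "cipher": intermediate "cip", final "fls".

fls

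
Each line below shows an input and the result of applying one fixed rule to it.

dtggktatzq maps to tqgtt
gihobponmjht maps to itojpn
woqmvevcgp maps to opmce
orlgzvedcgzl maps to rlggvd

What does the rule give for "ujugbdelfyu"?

jygld

The transformation: keep every other character starting from the second (positions 2nd, 4th, 6th, ...), then take characters alternately from the front and the back (1st, last, 2nd, 2nd-last, ...).
Working it through for "ujugbdelfyu": intermediate "jgdly", final "jygld".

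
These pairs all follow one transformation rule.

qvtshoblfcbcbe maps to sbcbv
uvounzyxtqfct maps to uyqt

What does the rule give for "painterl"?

nra

Each output is the input with this applied: move the first 2 characters to the end (rotate left by 2), then keep one character in every 3, starting at position 2 (positions 2nd, 5th, 8th, ...).
Working it through for "painterl": intermediate "interlpa", final "nra".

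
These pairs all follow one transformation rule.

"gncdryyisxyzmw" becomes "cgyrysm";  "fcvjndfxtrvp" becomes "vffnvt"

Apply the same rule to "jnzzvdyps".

zjyvs

Rule — keep every other character starting from the first (positions 1st, 3rd, 5th, ...), then swap each adjacent pair of characters (1↔2, 3↔4, ...).
"jnzzvdyps" → "zjyvs".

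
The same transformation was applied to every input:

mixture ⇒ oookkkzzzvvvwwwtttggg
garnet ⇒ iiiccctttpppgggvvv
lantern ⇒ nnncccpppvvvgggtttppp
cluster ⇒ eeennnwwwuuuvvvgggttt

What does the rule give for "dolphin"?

fffqqqnnnrrrjjjkkkppp

The transformation: shift every letter 2 places forward in the alphabet (wrapping around), then repeat every character 3 times.
"dolphin" → "fqnrjkp" → "fffqqqnnnrrrjjjkkkppp".
(Check on "garnet": → "ictpgv" → "iiiccctttpppgggvvv" ✓)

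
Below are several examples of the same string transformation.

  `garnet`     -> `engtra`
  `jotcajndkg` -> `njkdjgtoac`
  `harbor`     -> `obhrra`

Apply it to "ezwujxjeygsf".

ejgyfszeuwxj

Rule — swap the front and back halves of the string, then swap each adjacent pair of characters (1↔2, 3↔4, ...).
Starting from "ezwujxjeygsf": after the first operation, "jeygsfezwujx"; after the second, "ejgyfszeuwxj".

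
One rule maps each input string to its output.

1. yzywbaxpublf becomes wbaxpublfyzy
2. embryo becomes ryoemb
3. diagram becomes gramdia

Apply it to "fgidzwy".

dzwyfgi

The pattern: move the first 3 characters to the end (rotate left by 3).
Doing the same to "fgidzwy": "dzwyfgi".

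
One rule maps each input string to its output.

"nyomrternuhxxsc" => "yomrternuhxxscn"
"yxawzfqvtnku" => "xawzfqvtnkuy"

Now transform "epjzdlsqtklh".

Each output is the input with this applied: move the first character to the end.
Applying that to "epjzdlsqtklh" gives "pjzdlsqtklhe".

pjzdlsqtklhe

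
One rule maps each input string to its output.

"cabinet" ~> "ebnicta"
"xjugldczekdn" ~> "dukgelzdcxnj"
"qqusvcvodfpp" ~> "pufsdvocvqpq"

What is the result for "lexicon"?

The transformation: take characters alternately from the front and the back (1st, last, 2nd, 2nd-last, ...), then move the first 3 characters to the end (rotate left by 3).
Working it through for "lexicon": intermediate "lneoxci", final "oxcilne".

oxcilne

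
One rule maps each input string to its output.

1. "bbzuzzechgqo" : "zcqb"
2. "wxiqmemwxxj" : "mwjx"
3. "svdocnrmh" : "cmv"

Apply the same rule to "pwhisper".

srw

Each output is the input with this applied: keep one character in every 3, starting at position 2 (positions 2nd, 5th, 8th, ...), then move the first character to the end.
"pwhisper" → "wsr" → "srw".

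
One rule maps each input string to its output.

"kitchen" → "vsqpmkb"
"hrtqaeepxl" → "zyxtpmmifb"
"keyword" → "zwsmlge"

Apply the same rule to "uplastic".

In each case the input is transformed by: shift every letter 8 places forward in the alphabet (wrapping around), then sort the characters into reverse alphabetical order.
Doing the same to "uplastic": "xtqkicba".
(Check on "keyword": → "smgewzl" → "zwsmlge" ✓)

xtqkicba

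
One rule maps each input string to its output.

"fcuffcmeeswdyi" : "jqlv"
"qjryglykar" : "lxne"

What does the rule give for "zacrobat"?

What's happening: shift every letter 13 places forward in the alphabet (wrapping around) — i.e. ROT13, then keep only the last 4 characters.
"zacrobat" → "bong".

bong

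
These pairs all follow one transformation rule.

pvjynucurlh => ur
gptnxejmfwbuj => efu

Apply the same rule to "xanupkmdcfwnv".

Looking at the pairs, the operation is to delete the first 3 characters, then keep one character in every 3, starting at position 3 (positions 3rd, 6th, 9th, ...).
For "xanupkmdcfwnv", step one produces "upkmdcfwnv"; step two turns that into "kcn".
(Check on "pvjynucurlh": → "ynucurlh" → "ur" ✓)

kcn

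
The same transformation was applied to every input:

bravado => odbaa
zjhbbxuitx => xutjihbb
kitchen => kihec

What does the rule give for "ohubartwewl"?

utrolheba

The transformation: sort the characters into reverse alphabetical order, then delete the first 2 characters.
Starting from "ohubartwewl": after the first operation, "wwutrolheba"; after the second, "utrolheba".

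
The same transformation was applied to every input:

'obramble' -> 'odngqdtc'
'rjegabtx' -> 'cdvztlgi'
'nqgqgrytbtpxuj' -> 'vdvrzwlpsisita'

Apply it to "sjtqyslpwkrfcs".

rymtheuulvsaun

The transformation: swap the front and back halves of the string, then shift every letter 2 places forward in the alphabet (wrapping around).
For "sjtqyslpwkrfcs" the result is "rymtheuulvsaun".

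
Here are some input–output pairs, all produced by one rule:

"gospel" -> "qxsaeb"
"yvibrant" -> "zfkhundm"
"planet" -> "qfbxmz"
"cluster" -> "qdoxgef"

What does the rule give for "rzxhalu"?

The pattern: move the last 2 characters to the front (rotate right by 2), then shift every letter 12 places forward in the alphabet (wrapping around).
Applying both steps to "rzxhalu": "lurzxha", then "xgdljtm".

xgdljtm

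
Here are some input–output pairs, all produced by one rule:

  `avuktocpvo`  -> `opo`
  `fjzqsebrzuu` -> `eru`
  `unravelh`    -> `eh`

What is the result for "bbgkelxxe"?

Looking at the pairs, the operation is to keep every other character starting from the second (positions 2nd, 4th, 6th, ...), then delete the first 2 characters.
Doing the same to "bbgkelxxe": "lx".

lx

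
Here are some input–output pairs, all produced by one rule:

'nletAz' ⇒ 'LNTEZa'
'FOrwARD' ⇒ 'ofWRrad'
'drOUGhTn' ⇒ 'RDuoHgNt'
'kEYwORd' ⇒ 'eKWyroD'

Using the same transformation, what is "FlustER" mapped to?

The pattern: flip the case of every letter, then swap each adjacent pair of characters (1↔2, 3↔4, ...).
For "FlustER", step one produces "fLUSTer"; step two turns that into "LfSUeTr".

LfSUeTr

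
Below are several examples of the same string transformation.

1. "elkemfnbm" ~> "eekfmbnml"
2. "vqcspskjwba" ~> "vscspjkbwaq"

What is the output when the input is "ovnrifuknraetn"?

What's happening: swap each adjacent pair of characters (1↔2, 3↔4, ...), then move the first character to the end.
Starting from "ovnrifuknraetn": after the first operation, "vornfikurneant"; after the second, "ornfikurneantv".

ornfikurneantv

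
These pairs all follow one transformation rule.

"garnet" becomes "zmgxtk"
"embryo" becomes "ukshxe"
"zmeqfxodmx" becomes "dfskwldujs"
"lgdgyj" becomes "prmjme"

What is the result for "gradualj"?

pmxgjagr

The pattern: shift every letter 6 places forward in the alphabet (wrapping around), then move the last character to the front.
Starting from "gradualj": after the first operation, "mxgjagrp"; after the second, "pmxgjagr".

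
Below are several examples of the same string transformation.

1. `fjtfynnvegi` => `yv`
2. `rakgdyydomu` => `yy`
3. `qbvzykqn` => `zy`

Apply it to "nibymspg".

The transformation: sort the characters into reverse alphabetical order, then keep only the first 2 characters.
On "nibymspg": the first step gives "yspnmigb", and the second then gives "ys".
(Check on "fjtfynnvegi": → "yvtnnjigffe" → "yv" ✓)

ys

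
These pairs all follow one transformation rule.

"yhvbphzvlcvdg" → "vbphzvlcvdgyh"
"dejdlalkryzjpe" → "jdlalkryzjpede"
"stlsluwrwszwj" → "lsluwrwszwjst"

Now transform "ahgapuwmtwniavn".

The pattern: move the first 2 characters to the end (rotate left by 2).
"ahgapuwmtwniavn" → "gapuwmtwniavnah".

gapuwmtwniavnah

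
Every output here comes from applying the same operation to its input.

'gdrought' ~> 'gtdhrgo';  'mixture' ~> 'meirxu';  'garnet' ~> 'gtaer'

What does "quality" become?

Looking at the pairs, the operation is to take characters alternately from the front and the back (1st, last, 2nd, 2nd-last, ...), then delete the last character.
On "quality": the first step gives "qyutail", and the second then gives "qyutai".

qyutai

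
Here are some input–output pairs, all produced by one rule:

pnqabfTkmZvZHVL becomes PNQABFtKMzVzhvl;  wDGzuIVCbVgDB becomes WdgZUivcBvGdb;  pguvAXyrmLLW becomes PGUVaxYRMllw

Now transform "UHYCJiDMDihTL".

The rule is to flip the case of every letter.
So "UHYCJiDMDihTL" becomes "uhycjIdmdIHtl".

uhycjIdmdIHtl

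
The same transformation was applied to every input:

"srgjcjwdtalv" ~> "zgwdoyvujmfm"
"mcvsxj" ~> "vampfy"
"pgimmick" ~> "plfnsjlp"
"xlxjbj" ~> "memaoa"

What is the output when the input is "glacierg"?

lhujjodf

In each case the input is transformed by: shift every letter 3 places forward in the alphabet (wrapping around), then swap the front and back halves of the string.
So "glacierg" becomes "lhujjodf".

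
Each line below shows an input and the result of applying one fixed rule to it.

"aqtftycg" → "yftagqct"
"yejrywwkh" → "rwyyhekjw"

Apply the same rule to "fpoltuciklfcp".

Looking at the pairs, the operation is to take characters alternately from the front and the back (1st, last, 2nd, 2nd-last, ...), then move the last 3 characters to the front (rotate right by 3).
So "fpoltuciklfcp" becomes "uicfppcoflltk".

uicfppcoflltk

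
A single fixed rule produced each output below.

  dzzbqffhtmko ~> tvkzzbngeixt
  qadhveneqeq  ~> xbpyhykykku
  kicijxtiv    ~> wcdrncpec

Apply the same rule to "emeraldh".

ylufxbyg

The pattern: shift every letter 6 places backward in the alphabet (wrapping around), then move the first 2 characters to the end (rotate left by 2).
Working it through for "emeraldh": intermediate "ygylufxb", final "ylufxbyg".
(Check on "qadhveneqeq": → "kuxbpyhykyk" → "xbpyhykykku" ✓)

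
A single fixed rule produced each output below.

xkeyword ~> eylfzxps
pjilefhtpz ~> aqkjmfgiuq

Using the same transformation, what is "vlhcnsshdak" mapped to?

lwmidottieb

In each case the input is transformed by: shift every letter 1 place forward in the alphabet (wrapping around), then move the last character to the front.
"vlhcnsshdak" → "lwmidottieb".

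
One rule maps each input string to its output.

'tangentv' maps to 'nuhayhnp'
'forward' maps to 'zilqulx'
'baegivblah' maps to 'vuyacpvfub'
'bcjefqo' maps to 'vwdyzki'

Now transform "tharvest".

nbulpymn

The transformation: shift every letter 6 places backward in the alphabet (wrapping around).
For "tharvest" the result is "nbulpymn".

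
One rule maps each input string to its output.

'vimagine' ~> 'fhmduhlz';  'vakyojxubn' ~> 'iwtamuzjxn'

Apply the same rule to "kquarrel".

Looking at the pairs, the operation is to shift every letter 1 place backward in the alphabet (wrapping around), then swap the front and back halves of the string.
Applying both steps to "kquarrel": "jptzqqdk", then "qqdkjptz".

qqdkjptz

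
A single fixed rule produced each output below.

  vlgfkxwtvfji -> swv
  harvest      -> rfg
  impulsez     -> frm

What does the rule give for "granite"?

In each case the input is transformed by: shift every letter 13 places forward in the alphabet (wrapping around) — i.e. ROT13, then keep only the last 3 characters.
Starting from "granite": after the first operation, "tenavgr"; after the second, "vgr".

vgr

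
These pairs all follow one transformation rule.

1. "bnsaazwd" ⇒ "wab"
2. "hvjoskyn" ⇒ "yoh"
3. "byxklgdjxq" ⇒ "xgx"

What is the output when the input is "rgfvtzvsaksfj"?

fazf

The transformation: reverse the string, then keep one character in every 3, starting at position 2 (positions 2nd, 5th, 8th, ...).
On "rgfvtzvsaksfj": the first step gives "jfskasvztvfgr", and the second then gives "fazf".
(Check on "byxklgdjxq": → "qxjdglkxyb" → "xgx" ✓)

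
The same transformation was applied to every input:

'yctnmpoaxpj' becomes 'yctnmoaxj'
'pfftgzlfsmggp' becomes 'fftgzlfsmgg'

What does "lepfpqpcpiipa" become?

lefqciia

Each output is the input with this applied: remove every "p".
Doing the same to "lepfpqpcpiipa": "lefqciia".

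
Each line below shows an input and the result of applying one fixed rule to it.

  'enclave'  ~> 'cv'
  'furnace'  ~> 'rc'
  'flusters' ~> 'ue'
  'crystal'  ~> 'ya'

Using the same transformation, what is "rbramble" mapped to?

rb

What's happening: keep one character in every 3, starting at position 3 (positions 3rd, 6th, 9th, ...).
"rbramble" → "rb".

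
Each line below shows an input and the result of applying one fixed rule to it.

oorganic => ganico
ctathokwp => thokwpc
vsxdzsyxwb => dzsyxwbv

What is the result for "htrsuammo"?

suammoh

What's happening: move the first character to the end, then delete the first 2 characters.
"htrsuammo" → "trsuammoh" → "suammoh".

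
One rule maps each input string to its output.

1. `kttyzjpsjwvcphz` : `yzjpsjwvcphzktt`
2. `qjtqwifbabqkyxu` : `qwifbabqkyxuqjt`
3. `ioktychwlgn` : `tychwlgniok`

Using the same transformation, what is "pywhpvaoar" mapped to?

hpvaoarpyw

In each case the input is transformed by: move the first 3 characters to the end (rotate left by 3).
For "pywhpvaoar" the result is "hpvaoarpyw".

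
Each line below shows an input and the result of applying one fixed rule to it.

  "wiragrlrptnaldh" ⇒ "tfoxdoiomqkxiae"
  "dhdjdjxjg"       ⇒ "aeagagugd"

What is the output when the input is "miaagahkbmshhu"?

The rule is to shift every letter 3 places backward in the alphabet (wrapping around).
So "miaagahkbmshhu" becomes "jfxxdxehyjpeer".

jfxxdxehyjpeer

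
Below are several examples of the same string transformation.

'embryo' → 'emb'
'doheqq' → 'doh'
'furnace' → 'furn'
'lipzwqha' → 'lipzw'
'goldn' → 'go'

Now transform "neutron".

Each output is the input with this applied: delete the last 3 characters.
So "neutron" becomes "neut".

neut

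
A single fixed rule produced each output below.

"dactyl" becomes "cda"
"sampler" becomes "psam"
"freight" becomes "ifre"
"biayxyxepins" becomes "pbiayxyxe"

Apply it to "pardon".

The transformation: delete the last 3 characters, then move the last character to the front.
Working it through for "pardon": intermediate "par", final "rpa".

rpa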